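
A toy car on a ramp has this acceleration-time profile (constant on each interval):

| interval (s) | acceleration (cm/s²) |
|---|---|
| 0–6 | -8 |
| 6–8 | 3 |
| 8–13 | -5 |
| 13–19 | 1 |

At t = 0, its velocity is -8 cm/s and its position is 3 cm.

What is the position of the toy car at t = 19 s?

-1039.5 cm

On each constant-a segment, Δv = aΔt and Δx = v₀Δt + ½aΔt²; chain segment to segment.
0–6 s: v starts -8 cm/s; Δx = -8·6 + ½·-8·6² = -192 cm; v ends -56 cm/s.
6–8 s: v starts -56 cm/s; Δx = -56·2 + ½·3·2² = -106 cm; v ends -50 cm/s.
8–13 s: v starts -50 cm/s; Δx = -50·5 + ½·-5·5² = -312.5 cm; v ends -75 cm/s.
13–19 s: v starts -75 cm/s; Δx = -75·6 + ½·1·6² = -432 cm; v ends -69 cm/s.
x(19) = 3 + Σ Δx = -1039.5 cm.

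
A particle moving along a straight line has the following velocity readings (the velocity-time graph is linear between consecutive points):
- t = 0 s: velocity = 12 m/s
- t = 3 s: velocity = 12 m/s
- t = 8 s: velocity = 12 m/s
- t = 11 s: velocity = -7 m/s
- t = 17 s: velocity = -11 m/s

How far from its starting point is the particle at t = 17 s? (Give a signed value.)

49.5 m

Net displacement equals the area under the velocity-time graph (areas below the axis count negative).
0–3 s: 12 × 3 = 36 m
3–8 s: 12 × 5 = 60 m
8–11 s: ½(12 + -7)(3) = 7.5 m
11–17 s: ½(-7 + -11)(6) = -54 m
Net displacement = 49.5 m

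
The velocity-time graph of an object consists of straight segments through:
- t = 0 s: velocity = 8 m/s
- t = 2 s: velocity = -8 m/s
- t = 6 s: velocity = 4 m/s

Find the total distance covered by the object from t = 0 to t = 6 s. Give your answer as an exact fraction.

Distance (not displacement) is the total path length: add the absolute areas under v-t.
0–2 s: v = 0 at t = 1 s; triangle areas 4 + 4 = 8 m
2–6 s: v = 0 at t = 14/3 s; triangle areas 32/3 + 8/3 = 40/3 m
Total distance = 64/3 m

64/3 m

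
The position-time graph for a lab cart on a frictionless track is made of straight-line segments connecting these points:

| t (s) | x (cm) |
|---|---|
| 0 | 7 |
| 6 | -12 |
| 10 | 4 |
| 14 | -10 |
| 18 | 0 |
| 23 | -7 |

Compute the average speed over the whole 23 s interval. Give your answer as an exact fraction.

66/23 cm/s

Average speed = (total path length)/(elapsed time); on a piecewise-linear x-t graph the path length is Σ|Δx|.
0–6 s: |Δx| = |-12 − 7| = 19 cm
6–10 s: |Δx| = |4 − -12| = 16 cm
10–14 s: |Δx| = |-10 − 4| = 14 cm
14–18 s: |Δx| = |0 − -10| = 10 cm
18–23 s: |Δx| = |-7 − 0| = 7 cm
Total path = 66 cm; average speed = 66/23 = 66/23 cm/s.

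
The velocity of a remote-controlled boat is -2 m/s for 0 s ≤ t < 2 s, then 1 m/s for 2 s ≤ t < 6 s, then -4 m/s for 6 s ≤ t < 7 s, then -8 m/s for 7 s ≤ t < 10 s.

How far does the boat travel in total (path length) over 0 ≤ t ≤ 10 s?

Total distance travelled is ∫|v| dt — sum the magnitudes of each area piece.
0–2 s: |-2| × 2 = 4 m
2–6 s: |1| × 4 = 4 m
6–7 s: |-4| × 1 = 4 m
7–10 s: |-8| × 3 = 24 m
Total distance = 36 m

36 m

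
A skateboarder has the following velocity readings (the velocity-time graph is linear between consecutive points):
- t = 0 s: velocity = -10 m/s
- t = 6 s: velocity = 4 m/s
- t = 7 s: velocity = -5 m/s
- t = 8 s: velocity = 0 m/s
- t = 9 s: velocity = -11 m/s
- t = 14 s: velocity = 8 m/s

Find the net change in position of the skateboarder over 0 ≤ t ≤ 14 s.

Displacement is the signed area under the v-t curve.
0–6 s: ½(-10 + 4)(6) = -18 m
6–7 s: ½(4 + -5)(1) = -0.5 m
7–8 s: ½(-5 + 0)(1) = -2.5 m
8–9 s: ½(0 + -11)(1) = -5.5 m
9–14 s: ½(-11 + 8)(5) = -7.5 m
Net displacement = -34 m

-34 m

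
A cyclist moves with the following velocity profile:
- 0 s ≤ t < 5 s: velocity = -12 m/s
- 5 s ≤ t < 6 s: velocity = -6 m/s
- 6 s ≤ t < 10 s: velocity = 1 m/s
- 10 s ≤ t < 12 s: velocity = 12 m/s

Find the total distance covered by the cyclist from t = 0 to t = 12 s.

Distance (not displacement) is the total path length: add the absolute areas under v-t.
0–5 s: |-12| × 5 = 60 m
5–6 s: |-6| × 1 = 6 m
6–10 s: |1| × 4 = 4 m
10–12 s: |12| × 2 = 24 m
Total distance = 94 m

94 m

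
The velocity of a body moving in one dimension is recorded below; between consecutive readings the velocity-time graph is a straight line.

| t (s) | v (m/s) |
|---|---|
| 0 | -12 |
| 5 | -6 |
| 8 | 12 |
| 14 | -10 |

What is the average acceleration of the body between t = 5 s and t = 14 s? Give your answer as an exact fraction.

Average acceleration = Δv/Δt = (-10 − -6)/(14 − 5) = -4/9 m/s².

-4/9 m/s²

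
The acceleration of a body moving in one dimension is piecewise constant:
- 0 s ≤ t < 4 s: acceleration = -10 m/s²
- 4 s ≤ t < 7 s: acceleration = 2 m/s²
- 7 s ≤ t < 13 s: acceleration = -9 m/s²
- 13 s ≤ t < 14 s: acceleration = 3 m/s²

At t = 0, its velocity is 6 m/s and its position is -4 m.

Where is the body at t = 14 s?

-563.5 m

On each constant-a segment, Δv = aΔt and Δx = v₀Δt + ½aΔt²; chain segment to segment.
0–4 s: v starts 6 m/s; Δx = 6·4 + ½·-10·4² = -56 m; v ends -34 m/s.
4–7 s: v starts -34 m/s; Δx = -34·3 + ½·2·3² = -93 m; v ends -28 m/s.
7–13 s: v starts -28 m/s; Δx = -28·6 + ½·-9·6² = -330 m; v ends -82 m/s.
13–14 s: v starts -82 m/s; Δx = -82·1 + ½·3·1² = -80.5 m; v ends -79 m/s.
x(14) = -4 + Σ Δx = -563.5 m.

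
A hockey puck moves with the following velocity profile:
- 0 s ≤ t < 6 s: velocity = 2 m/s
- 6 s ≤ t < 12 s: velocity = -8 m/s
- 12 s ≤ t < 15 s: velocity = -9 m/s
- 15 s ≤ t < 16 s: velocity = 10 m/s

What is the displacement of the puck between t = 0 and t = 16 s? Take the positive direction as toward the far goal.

Net displacement equals the area under the velocity-time graph (areas below the axis count negative).
0–6 s: 2 × 6 = 12 m
6–12 s: -8 × 6 = -48 m
12–15 s: -9 × 3 = -27 m
15–16 s: 10 × 1 = 10 m
Net displacement = -53 m

-53 m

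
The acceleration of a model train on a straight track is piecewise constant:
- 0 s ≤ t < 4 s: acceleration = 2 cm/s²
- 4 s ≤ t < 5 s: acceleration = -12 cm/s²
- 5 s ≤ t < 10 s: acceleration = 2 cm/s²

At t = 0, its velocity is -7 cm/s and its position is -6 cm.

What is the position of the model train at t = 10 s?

-53 cm

On each constant-a segment, Δv = aΔt and Δx = v₀Δt + ½aΔt²; chain segment to segment.
0–4 s: v starts -7 cm/s; Δx = -7·4 + ½·2·4² = -12 cm; v ends 1 cm/s.
4–5 s: v starts 1 cm/s; Δx = 1·1 + ½·-12·1² = -5 cm; v ends -11 cm/s.
5–10 s: v starts -11 cm/s; Δx = -11·5 + ½·2·5² = -30 cm; v ends -1 cm/s.
x(10) = -6 + Σ Δx = -53 cm.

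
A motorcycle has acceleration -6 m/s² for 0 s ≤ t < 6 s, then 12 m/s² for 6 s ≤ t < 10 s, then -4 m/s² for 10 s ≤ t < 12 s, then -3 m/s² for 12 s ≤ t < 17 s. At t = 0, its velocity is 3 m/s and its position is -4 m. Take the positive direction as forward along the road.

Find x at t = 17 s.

-110.5 m

On each constant-a segment, Δv = aΔt and Δx = v₀Δt + ½aΔt²; chain segment to segment.
0–6 s: v starts 3 m/s; Δx = 3·6 + ½·-6·6² = -90 m; v ends -33 m/s.
6–10 s: v starts -33 m/s; Δx = -33·4 + ½·12·4² = -36 m; v ends 15 m/s.
10–12 s: v starts 15 m/s; Δx = 15·2 + ½·-4·2² = 22 m; v ends 7 m/s.
12–17 s: v starts 7 m/s; Δx = 7·5 + ½·-3·5² = -2.5 m; v ends -8 m/s.
x(17) = -4 + Σ Δx = -110.5 m.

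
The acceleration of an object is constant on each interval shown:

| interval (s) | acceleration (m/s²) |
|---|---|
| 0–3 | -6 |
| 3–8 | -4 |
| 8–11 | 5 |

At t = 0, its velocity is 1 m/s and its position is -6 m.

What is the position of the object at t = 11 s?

-253.5 m

On each constant-a segment, Δv = aΔt and Δx = v₀Δt + ½aΔt²; chain segment to segment.
0–3 s: v starts 1 m/s; Δx = 1·3 + ½·-6·3² = -24 m; v ends -17 m/s.
3–8 s: v starts -17 m/s; Δx = -17·5 + ½·-4·5² = -135 m; v ends -37 m/s.
8–11 s: v starts -37 m/s; Δx = -37·3 + ½·5·3² = -88.5 m; v ends -22 m/s.
x(11) = -6 + Σ Δx = -253.5 m.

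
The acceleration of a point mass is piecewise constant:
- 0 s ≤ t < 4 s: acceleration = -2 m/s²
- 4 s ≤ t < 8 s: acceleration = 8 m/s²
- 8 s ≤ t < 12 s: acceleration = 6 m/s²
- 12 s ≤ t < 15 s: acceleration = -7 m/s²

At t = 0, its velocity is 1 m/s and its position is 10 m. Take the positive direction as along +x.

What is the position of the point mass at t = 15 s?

297.5 m

On each constant-a segment, Δv = aΔt and Δx = v₀Δt + ½aΔt²; chain segment to segment.
0–4 s: v starts 1 m/s; Δx = 1·4 + ½·-2·4² = -12 m; v ends -7 m/s.
4–8 s: v starts -7 m/s; Δx = -7·4 + ½·8·4² = 36 m; v ends 25 m/s.
8–12 s: v starts 25 m/s; Δx = 25·4 + ½·6·4² = 148 m; v ends 49 m/s.
12–15 s: v starts 49 m/s; Δx = 49·3 + ½·-7·3² = 115.5 m; v ends 28 m/s.
x(15) = 10 + Σ Δx = 297.5 m.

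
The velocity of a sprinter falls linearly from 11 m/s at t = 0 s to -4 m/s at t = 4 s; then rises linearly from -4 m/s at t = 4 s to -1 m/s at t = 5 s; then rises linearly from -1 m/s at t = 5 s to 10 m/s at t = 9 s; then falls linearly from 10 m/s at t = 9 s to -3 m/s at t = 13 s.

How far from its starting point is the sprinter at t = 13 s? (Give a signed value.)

Displacement is the signed area under the v-t curve.
0–4 s: ½(11 + -4)(4) = 14 m
4–5 s: ½(-4 + -1)(1) = -2.5 m
5–9 s: ½(-1 + 10)(4) = 18 m
9–13 s: ½(10 + -3)(4) = 14 m
Net displacement = 43.5 m

43.5 m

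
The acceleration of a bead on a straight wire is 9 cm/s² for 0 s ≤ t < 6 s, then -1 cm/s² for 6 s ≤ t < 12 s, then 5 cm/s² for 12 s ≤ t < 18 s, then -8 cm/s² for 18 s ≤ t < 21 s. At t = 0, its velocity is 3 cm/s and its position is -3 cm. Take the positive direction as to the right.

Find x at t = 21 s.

1104 cm

On each constant-a segment, Δv = aΔt and Δx = v₀Δt + ½aΔt²; chain segment to segment.
0–6 s: v starts 3 cm/s; Δx = 3·6 + ½·9·6² = 180 cm; v ends 57 cm/s.
6–12 s: v starts 57 cm/s; Δx = 57·6 + ½·-1·6² = 324 cm; v ends 51 cm/s.
12–18 s: v starts 51 cm/s; Δx = 51·6 + ½·5·6² = 396 cm; v ends 81 cm/s.
18–21 s: v starts 81 cm/s; Δx = 81·3 + ½·-8·3² = 207 cm; v ends 57 cm/s.
x(21) = -3 + Σ Δx = 1104 cm.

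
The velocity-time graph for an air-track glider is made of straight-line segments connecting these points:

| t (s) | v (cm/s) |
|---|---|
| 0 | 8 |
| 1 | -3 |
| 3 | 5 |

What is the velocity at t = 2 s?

On 1–3 s the graph is linear from -3 to 5 cm/s: v(2) = -3 + (5 − -3)·(2 − 1)/(3 − 1) = 1 cm/s.

1 cm/s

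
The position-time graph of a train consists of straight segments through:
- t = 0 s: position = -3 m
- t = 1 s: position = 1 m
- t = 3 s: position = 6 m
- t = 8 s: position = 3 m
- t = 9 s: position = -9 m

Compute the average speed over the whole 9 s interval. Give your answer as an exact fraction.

Average speed = (total path length)/(elapsed time); on a piecewise-linear x-t graph the path length is Σ|Δx|.
0–1 s: |Δx| = |1 − -3| = 4 m
1–3 s: |Δx| = |6 − 1| = 5 m
3–8 s: |Δx| = |3 − 6| = 3 m
8–9 s: |Δx| = |-9 − 3| = 12 m
Total path = 24 m; average speed = 24/9 = 8/3 m/s.

8/3 m/s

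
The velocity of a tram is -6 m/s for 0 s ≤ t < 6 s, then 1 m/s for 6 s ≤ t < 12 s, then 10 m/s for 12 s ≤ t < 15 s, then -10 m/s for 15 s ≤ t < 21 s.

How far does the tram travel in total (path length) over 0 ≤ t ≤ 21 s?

132 m

Total distance travelled is ∫|v| dt — sum the magnitudes of each area piece.
0–6 s: |-6| × 6 = 36 m
6–12 s: |1| × 6 = 6 m
12–15 s: |10| × 3 = 30 m
15–21 s: |-10| × 6 = 60 m
Total distance = 132 m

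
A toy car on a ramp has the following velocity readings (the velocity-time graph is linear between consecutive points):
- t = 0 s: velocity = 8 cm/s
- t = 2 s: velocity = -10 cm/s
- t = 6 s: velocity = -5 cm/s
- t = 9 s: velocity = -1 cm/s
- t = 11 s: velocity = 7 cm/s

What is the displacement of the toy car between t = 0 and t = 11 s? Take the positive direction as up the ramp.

Displacement is the signed area under the v-t curve.
0–2 s: ½(8 + -10)(2) = -2 cm
2–6 s: ½(-10 + -5)(4) = -30 cm
6–9 s: ½(-5 + -1)(3) = -9 cm
9–11 s: ½(-1 + 7)(2) = 6 cm
Net displacement = -35 cm

-35 cm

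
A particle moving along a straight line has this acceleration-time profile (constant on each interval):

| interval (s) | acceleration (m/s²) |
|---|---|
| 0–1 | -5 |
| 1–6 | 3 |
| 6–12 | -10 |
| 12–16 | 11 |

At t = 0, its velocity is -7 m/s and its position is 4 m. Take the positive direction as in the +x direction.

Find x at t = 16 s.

On each constant-a segment, Δv = aΔt and Δx = v₀Δt + ½aΔt²; chain segment to segment.
0–1 s: v starts -7 m/s; Δx = -7·1 + ½·-5·1² = -9.5 m; v ends -12 m/s.
1–6 s: v starts -12 m/s; Δx = -12·5 + ½·3·5² = -22.5 m; v ends 3 m/s.
6–12 s: v starts 3 m/s; Δx = 3·6 + ½·-10·6² = -162 m; v ends -57 m/s.
12–16 s: v starts -57 m/s; Δx = -57·4 + ½·11·4² = -140 m; v ends -13 m/s.
x(16) = 4 + Σ Δx = -330 m.

-330 m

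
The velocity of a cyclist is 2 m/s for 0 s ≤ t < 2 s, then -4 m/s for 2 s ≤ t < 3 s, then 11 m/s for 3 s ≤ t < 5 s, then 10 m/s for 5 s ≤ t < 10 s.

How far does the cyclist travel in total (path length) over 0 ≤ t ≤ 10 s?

80 m

Total distance travelled is ∫|v| dt — sum the magnitudes of each area piece.
0–2 s: |2| × 2 = 4 m
2–3 s: |-4| × 1 = 4 m
3–5 s: |11| × 2 = 22 m
5–10 s: |10| × 5 = 50 m
Total distance = 80 m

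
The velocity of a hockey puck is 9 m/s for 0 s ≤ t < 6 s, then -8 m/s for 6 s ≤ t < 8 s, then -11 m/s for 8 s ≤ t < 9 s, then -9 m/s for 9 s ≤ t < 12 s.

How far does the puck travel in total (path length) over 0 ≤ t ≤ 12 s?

108 m

Distance (not displacement) is the total path length: add the absolute areas under v-t.
0–6 s: |9| × 6 = 54 m
6–8 s: |-8| × 2 = 16 m
8–9 s: |-11| × 1 = 11 m
9–12 s: |-9| × 3 = 27 m
Total distance = 108 m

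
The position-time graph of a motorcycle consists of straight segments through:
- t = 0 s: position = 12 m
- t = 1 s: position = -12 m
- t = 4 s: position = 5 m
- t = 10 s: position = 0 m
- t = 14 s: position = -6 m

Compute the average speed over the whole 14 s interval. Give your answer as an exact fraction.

26/7 m/s

Average speed = (total path length)/(elapsed time); on a piecewise-linear x-t graph the path length is Σ|Δx|.
0–1 s: |Δx| = |-12 − 12| = 24 m
1–4 s: |Δx| = |5 − -12| = 17 m
4–10 s: |Δx| = |0 − 5| = 5 m
10–14 s: |Δx| = |-6 − 0| = 6 m
Total path = 52 m; average speed = 52/14 = 26/7 m/s.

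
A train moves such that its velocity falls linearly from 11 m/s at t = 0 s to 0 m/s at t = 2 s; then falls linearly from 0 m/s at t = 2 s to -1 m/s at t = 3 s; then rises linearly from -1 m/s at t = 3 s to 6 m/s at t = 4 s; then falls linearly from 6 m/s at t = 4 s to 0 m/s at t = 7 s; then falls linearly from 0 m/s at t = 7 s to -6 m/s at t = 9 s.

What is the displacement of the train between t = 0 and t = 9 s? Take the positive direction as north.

Net displacement equals the area under the velocity-time graph (areas below the axis count negative).
0–2 s: ½(11 + 0)(2) = 11 m
2–3 s: ½(0 + -1)(1) = -0.5 m
3–4 s: ½(-1 + 6)(1) = 2.5 m
4–7 s: ½(6 + 0)(3) = 9 m
7–9 s: ½(0 + -6)(2) = -6 m
Net displacement = 16 m

16 m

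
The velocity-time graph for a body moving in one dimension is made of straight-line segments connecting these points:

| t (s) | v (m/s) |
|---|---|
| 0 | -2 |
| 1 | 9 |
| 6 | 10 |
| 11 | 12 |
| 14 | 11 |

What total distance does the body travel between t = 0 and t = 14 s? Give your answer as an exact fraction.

Total distance travelled is ∫|v| dt — sum the magnitudes of each area piece.
0–1 s: v = 0 at t = 2/11 s; triangle areas 2/11 + 81/22 = 85/22 m
1–6 s: |½(9 + 10)(5)| = 47.5 m
6–11 s: |½(10 + 12)(5)| = 55 m
11–14 s: |½(12 + 11)(3)| = 34.5 m
Total distance = 3099/22 m

3099/22 m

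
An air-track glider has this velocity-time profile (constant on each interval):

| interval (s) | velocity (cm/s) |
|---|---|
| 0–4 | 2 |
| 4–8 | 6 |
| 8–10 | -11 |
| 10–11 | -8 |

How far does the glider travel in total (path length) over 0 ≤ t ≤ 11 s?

Distance (not displacement) is the total path length: add the absolute areas under v-t.
0–4 s: |2| × 4 = 8 cm
4–8 s: |6| × 4 = 24 cm
8–10 s: |-11| × 2 = 22 cm
10–11 s: |-8| × 1 = 8 cm
Total distance = 62 cm

62 cm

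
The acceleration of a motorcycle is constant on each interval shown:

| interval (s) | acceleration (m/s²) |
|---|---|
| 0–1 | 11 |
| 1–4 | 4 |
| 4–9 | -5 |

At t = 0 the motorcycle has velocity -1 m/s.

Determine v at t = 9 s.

Δv equals the area under the a-t graph; then v = v₀ + Δv.
0–1 s: 11 × 1 = 11 m/s
1–4 s: 4 × 3 = 12 m/s
4–9 s: -5 × 5 = -25 m/s
Δv = -2 m/s, so v(9) = -1 + (-2) = -3 m/s.

-3 m/s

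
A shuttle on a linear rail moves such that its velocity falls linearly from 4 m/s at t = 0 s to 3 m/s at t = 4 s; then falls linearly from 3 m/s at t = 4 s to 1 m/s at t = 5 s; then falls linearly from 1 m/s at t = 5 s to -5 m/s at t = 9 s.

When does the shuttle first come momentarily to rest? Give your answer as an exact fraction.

t = 17/3 s

v changes sign on 5–9 s (from 1 to -5); the graph is linear there, so v = 0 at t = 5 + (-1)·(9 − 5)/(-5 − 1) = 17/3 s.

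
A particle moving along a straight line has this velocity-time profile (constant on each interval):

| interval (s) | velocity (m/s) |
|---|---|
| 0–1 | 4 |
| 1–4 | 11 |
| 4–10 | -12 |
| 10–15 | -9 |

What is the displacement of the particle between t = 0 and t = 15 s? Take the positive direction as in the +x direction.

Displacement is the signed area under the v-t curve.
0–1 s: 4 × 1 = 4 m
1–4 s: 11 × 3 = 33 m
4–10 s: -12 × 6 = -72 m
10–15 s: -9 × 5 = -45 m
Net displacement = -80 m

-80 m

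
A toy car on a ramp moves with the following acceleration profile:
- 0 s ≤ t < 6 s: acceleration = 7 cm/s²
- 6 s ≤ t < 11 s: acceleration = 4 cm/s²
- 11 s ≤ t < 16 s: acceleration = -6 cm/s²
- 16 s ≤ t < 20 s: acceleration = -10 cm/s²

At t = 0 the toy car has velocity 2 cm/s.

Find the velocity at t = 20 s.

Δv equals the area under the a-t graph; then v = v₀ + Δv.
0–6 s: 7 × 6 = 42 cm/s
6–11 s: 4 × 5 = 20 cm/s
11–16 s: -6 × 5 = -30 cm/s
16–20 s: -10 × 4 = -40 cm/s
Δv = -8 cm/s, so v(20) = 2 + (-8) = -6 cm/s.

-6 cm/s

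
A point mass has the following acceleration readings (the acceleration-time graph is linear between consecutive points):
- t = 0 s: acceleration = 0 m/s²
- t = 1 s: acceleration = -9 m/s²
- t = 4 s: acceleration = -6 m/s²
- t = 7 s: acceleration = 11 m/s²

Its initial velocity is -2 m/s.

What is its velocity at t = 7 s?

Δv equals the area under the a-t graph; then v = v₀ + Δv.
0–1 s: ½(0 + -9)(1) = -4.5 m/s
1–4 s: ½(-9 + -6)(3) = -22.5 m/s
4–7 s: ½(-6 + 11)(3) = 7.5 m/s
Δv = -19.5 m/s, so v(7) = -2 + (-19.5) = -21.5 m/s.

-21.5 m/s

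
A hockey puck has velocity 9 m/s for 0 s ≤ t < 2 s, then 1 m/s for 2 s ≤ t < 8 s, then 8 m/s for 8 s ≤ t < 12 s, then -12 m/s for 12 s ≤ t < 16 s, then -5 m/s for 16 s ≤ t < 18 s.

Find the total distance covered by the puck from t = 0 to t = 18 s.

114 m

Distance (not displacement) is the total path length: add the absolute areas under v-t.
0–2 s: |9| × 2 = 18 m
2–8 s: |1| × 6 = 6 m
8–12 s: |8| × 4 = 32 m
12–16 s: |-12| × 4 = 48 m
16–18 s: |-5| × 2 = 10 m
Total distance = 114 m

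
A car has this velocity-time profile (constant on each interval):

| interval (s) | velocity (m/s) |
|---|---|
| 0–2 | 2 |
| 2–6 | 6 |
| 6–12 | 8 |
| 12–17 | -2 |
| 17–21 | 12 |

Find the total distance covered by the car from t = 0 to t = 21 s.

Total distance travelled is ∫|v| dt — sum the magnitudes of each area piece.
0–2 s: |2| × 2 = 4 m
2–6 s: |6| × 4 = 24 m
6–12 s: |8| × 6 = 48 m
12–17 s: |-2| × 5 = 10 m
17–21 s: |12| × 4 = 48 m
Total distance = 134 m

134 m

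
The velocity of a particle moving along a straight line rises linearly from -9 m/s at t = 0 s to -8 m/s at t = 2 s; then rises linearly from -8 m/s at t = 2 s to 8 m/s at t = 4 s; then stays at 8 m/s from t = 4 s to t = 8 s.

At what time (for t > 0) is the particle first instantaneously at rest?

t = 3 s

v changes sign on 2–4 s (from -8 to 8); the graph is linear there, so v = 0 at t = 2 + (8)·(4 − 2)/(8 − -8) = 3 s.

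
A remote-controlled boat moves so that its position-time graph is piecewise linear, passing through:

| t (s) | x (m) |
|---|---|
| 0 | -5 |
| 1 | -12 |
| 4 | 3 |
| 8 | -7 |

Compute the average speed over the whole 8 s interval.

4 m/s

Average speed = (total path length)/(elapsed time); on a piecewise-linear x-t graph the path length is Σ|Δx|.
0–1 s: |Δx| = |-12 − -5| = 7 m
1–4 s: |Δx| = |3 − -12| = 15 m
4–8 s: |Δx| = |-7 − 3| = 10 m
Total path = 32 m; average speed = 32/8 = 4 m/s.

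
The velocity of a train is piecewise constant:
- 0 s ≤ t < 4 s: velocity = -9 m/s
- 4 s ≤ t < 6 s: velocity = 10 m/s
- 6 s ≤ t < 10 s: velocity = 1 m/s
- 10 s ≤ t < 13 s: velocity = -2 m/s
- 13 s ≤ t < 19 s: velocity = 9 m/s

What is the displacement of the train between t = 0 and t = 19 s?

Net displacement equals the area under the velocity-time graph (areas below the axis count negative).
0–4 s: -9 × 4 = -36 m
4–6 s: 10 × 2 = 20 m
6–10 s: 1 × 4 = 4 m
10–13 s: -2 × 3 = -6 m
13–19 s: 9 × 6 = 54 m
Net displacement = 36 m

36 m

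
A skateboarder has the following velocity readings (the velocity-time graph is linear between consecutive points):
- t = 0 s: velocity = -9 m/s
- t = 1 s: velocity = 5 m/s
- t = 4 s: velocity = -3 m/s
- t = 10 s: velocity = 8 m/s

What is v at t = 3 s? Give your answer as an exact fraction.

-1/3 m/s

On 1–4 s the graph is linear from 5 to -3 m/s: v(3) = 5 + (-3 − 5)·(3 − 1)/(4 − 1) = -1/3 m/s.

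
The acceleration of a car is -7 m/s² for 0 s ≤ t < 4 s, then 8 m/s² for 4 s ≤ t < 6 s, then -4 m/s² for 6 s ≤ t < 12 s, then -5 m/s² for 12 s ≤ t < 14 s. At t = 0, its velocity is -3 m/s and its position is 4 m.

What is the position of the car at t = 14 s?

-360 m

On each constant-a segment, Δv = aΔt and Δx = v₀Δt + ½aΔt²; chain segment to segment.
0–4 s: v starts -3 m/s; Δx = -3·4 + ½·-7·4² = -68 m; v ends -31 m/s.
4–6 s: v starts -31 m/s; Δx = -31·2 + ½·8·2² = -46 m; v ends -15 m/s.
6–12 s: v starts -15 m/s; Δx = -15·6 + ½·-4·6² = -162 m; v ends -39 m/s.
12–14 s: v starts -39 m/s; Δx = -39·2 + ½·-5·2² = -88 m; v ends -49 m/s.
x(14) = 4 + Σ Δx = -360 m.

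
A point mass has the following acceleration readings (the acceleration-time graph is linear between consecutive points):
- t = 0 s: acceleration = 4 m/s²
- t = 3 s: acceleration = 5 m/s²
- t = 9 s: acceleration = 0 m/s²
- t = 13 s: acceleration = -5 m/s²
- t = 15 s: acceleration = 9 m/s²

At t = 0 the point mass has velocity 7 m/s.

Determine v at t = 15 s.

29.5 m/s

Δv equals the area under the a-t graph; then v = v₀ + Δv.
0–3 s: ½(4 + 5)(3) = 13.5 m/s
3–9 s: ½(5 + 0)(6) = 15 m/s
9–13 s: ½(0 + -5)(4) = -10 m/s
13–15 s: ½(-5 + 9)(2) = 4 m/s
Δv = 22.5 m/s, so v(15) = 7 + (22.5) = 29.5 m/s.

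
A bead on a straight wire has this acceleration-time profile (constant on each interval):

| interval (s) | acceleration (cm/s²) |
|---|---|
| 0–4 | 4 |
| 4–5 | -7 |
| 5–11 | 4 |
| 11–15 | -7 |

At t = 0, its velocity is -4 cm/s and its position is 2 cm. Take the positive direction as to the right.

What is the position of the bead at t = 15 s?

188.5 cm

On each constant-a segment, Δv = aΔt and Δx = v₀Δt + ½aΔt²; chain segment to segment.
0–4 s: v starts -4 cm/s; Δx = -4·4 + ½·4·4² = 16 cm; v ends 12 cm/s.
4–5 s: v starts 12 cm/s; Δx = 12·1 + ½·-7·1² = 8.5 cm; v ends 5 cm/s.
5–11 s: v starts 5 cm/s; Δx = 5·6 + ½·4·6² = 102 cm; v ends 29 cm/s.
11–15 s: v starts 29 cm/s; Δx = 29·4 + ½·-7·4² = 60 cm; v ends 1 cm/s.
x(15) = 2 + Σ Δx = 188.5 cm.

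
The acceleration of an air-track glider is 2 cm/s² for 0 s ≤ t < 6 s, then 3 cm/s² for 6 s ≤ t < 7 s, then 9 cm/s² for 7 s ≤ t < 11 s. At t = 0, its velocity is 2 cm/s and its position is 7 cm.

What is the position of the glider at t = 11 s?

210.5 cm

On each constant-a segment, Δv = aΔt and Δx = v₀Δt + ½aΔt²; chain segment to segment.
0–6 s: v starts 2 cm/s; Δx = 2·6 + ½·2·6² = 48 cm; v ends 14 cm/s.
6–7 s: v starts 14 cm/s; Δx = 14·1 + ½·3·1² = 15.5 cm; v ends 17 cm/s.
7–11 s: v starts 17 cm/s; Δx = 17·4 + ½·9·4² = 140 cm; v ends 53 cm/s.
x(11) = 7 + Σ Δx = 210.5 cm.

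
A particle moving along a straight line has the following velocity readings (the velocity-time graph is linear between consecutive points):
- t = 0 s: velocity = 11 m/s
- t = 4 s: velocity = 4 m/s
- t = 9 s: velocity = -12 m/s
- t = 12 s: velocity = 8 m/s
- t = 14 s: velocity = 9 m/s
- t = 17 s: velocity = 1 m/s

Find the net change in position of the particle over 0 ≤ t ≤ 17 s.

36 m

Net displacement equals the area under the velocity-time graph (areas below the axis count negative).
0–4 s: ½(11 + 4)(4) = 30 m
4–9 s: ½(4 + -12)(5) = -20 m
9–12 s: ½(-12 + 8)(3) = -6 m
12–14 s: ½(8 + 9)(2) = 17 m
14–17 s: ½(9 + 1)(3) = 15 m
Net displacement = 36 m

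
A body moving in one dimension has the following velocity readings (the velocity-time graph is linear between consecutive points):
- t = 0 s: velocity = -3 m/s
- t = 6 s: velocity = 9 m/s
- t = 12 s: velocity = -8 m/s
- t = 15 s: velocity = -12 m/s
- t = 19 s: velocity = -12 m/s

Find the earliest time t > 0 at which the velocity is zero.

v changes sign on 0–6 s (from -3 to 9); the graph is linear there, so v = 0 at t = 0 + (3)·(6 − 0)/(9 − -3) = 1.5 s.

t = 1.5 s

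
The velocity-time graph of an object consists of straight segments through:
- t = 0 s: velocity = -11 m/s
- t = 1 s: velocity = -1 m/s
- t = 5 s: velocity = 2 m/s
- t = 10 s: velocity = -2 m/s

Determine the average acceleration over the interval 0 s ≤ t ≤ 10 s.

Average acceleration = Δv/Δt = (-2 − -11)/(10 − 0) = 0.9 m/s².

0.9 m/s²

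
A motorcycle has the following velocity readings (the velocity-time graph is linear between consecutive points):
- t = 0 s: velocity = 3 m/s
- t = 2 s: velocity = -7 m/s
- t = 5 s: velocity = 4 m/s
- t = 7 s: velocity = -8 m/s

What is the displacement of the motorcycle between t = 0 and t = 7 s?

-12.5 m

Net displacement equals the area under the velocity-time graph (areas below the axis count negative).
0–2 s: ½(3 + -7)(2) = -4 m
2–5 s: ½(-7 + 4)(3) = -4.5 m
5–7 s: ½(4 + -8)(2) = -4 m
Net displacement = -12.5 m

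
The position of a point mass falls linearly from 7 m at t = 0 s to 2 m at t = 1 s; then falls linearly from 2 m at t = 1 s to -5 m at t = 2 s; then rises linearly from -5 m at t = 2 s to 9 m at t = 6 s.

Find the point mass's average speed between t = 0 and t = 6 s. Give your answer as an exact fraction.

Average speed = (total path length)/(elapsed time); on a piecewise-linear x-t graph the path length is Σ|Δx|.
0–1 s: |Δx| = |2 − 7| = 5 m
1–2 s: |Δx| = |-5 − 2| = 7 m
2–6 s: |Δx| = |9 − -5| = 14 m
Total path = 26 m; average speed = 26/6 = 13/3 m/s.

13/3 m/s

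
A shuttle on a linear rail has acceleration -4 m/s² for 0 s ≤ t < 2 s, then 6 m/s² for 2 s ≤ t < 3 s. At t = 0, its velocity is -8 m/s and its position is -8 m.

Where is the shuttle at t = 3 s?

On each constant-a segment, Δv = aΔt and Δx = v₀Δt + ½aΔt²; chain segment to segment.
0–2 s: v starts -8 m/s; Δx = -8·2 + ½·-4·2² = -24 m; v ends -16 m/s.
2–3 s: v starts -16 m/s; Δx = -16·1 + ½·6·1² = -13 m; v ends -10 m/s.
x(3) = -8 + Σ Δx = -45 m.

-45 m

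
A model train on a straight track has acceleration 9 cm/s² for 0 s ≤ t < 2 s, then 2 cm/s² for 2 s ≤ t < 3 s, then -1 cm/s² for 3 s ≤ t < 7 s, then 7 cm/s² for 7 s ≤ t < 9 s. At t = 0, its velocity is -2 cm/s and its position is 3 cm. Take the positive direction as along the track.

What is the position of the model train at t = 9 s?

140 cm

On each constant-a segment, Δv = aΔt and Δx = v₀Δt + ½aΔt²; chain segment to segment.
0–2 s: v starts -2 cm/s; Δx = -2·2 + ½·9·2² = 14 cm; v ends 16 cm/s.
2–3 s: v starts 16 cm/s; Δx = 16·1 + ½·2·1² = 17 cm; v ends 18 cm/s.
3–7 s: v starts 18 cm/s; Δx = 18·4 + ½·-1·4² = 64 cm; v ends 14 cm/s.
7–9 s: v starts 14 cm/s; Δx = 14·2 + ½·7·2² = 42 cm; v ends 28 cm/s.
x(9) = 3 + Σ Δx = 140 cm.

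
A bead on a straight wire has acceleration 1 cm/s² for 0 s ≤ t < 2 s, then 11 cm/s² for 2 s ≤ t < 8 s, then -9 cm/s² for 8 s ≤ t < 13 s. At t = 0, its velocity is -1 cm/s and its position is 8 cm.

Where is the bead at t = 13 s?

434.5 cm

On each constant-a segment, Δv = aΔt and Δx = v₀Δt + ½aΔt²; chain segment to segment.
0–2 s: v starts -1 cm/s; Δx = -1·2 + ½·1·2² = 0 cm; v ends 1 cm/s.
2–8 s: v starts 1 cm/s; Δx = 1·6 + ½·11·6² = 204 cm; v ends 67 cm/s.
8–13 s: v starts 67 cm/s; Δx = 67·5 + ½·-9·5² = 222.5 cm; v ends 22 cm/s.
x(13) = 8 + Σ Δx = 434.5 cm.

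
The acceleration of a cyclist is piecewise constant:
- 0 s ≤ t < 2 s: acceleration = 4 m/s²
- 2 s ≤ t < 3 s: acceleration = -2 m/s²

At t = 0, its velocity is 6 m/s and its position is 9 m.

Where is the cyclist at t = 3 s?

On each constant-a segment, Δv = aΔt and Δx = v₀Δt + ½aΔt²; chain segment to segment.
0–2 s: v starts 6 m/s; Δx = 6·2 + ½·4·2² = 20 m; v ends 14 m/s.
2–3 s: v starts 14 m/s; Δx = 14·1 + ½·-2·1² = 13 m; v ends 12 m/s.
x(3) = 9 + Σ Δx = 42 m.

42 m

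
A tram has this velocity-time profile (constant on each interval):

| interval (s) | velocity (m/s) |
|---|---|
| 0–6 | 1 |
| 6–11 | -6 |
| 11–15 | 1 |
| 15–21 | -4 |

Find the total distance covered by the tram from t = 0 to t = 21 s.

Total distance travelled is ∫|v| dt — sum the magnitudes of each area piece.
0–6 s: |1| × 6 = 6 m
6–11 s: |-6| × 5 = 30 m
11–15 s: |1| × 4 = 4 m
15–21 s: |-4| × 6 = 24 m
Total distance = 64 m

64 m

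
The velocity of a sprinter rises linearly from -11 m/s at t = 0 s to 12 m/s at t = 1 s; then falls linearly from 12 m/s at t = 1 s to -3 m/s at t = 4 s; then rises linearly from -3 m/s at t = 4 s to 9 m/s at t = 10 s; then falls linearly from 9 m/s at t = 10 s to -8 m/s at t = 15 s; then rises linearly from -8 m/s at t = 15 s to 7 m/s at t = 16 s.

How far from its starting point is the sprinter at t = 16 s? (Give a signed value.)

34 m

Displacement is the signed area under the v-t curve.
0–1 s: ½(-11 + 12)(1) = 0.5 m
1–4 s: ½(12 + -3)(3) = 13.5 m
4–10 s: ½(-3 + 9)(6) = 18 m
10–15 s: ½(9 + -8)(5) = 2.5 m
15–16 s: ½(-8 + 7)(1) = -0.5 m
Net displacement = 34 m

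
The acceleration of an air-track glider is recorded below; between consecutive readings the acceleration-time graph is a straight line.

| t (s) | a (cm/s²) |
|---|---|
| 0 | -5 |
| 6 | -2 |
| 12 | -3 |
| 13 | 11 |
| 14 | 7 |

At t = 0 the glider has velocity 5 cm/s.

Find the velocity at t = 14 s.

-18 cm/s

Δv equals the area under the a-t graph; then v = v₀ + Δv.
0–6 s: ½(-5 + -2)(6) = -21 cm/s
6–12 s: ½(-2 + -3)(6) = -15 cm/s
12–13 s: ½(-3 + 11)(1) = 4 cm/s
13–14 s: ½(11 + 7)(1) = 9 cm/s
Δv = -23 cm/s, so v(14) = 5 + (-23) = -18 cm/s.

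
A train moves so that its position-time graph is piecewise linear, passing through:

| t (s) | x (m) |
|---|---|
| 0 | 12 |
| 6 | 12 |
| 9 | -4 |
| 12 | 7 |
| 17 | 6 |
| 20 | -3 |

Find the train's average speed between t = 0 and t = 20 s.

Average speed = (total path length)/(elapsed time); on a piecewise-linear x-t graph the path length is Σ|Δx|.
0–6 s: |Δx| = |12 − 12| = 0 m
6–9 s: |Δx| = |-4 − 12| = 16 m
9–12 s: |Δx| = |7 − -4| = 11 m
12–17 s: |Δx| = |6 − 7| = 1 m
17–20 s: |Δx| = |-3 − 6| = 9 m
Total path = 37 m; average speed = 37/20 = 1.85 m/s.

1.85 m/s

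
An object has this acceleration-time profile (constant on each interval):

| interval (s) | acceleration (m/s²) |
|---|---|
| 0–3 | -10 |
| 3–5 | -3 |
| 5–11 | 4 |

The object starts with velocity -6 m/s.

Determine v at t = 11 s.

-18 m/s

Δv equals the area under the a-t graph; then v = v₀ + Δv.
0–3 s: -10 × 3 = -30 m/s
3–5 s: -3 × 2 = -6 m/s
5–11 s: 4 × 6 = 24 m/s
Δv = -12 m/s, so v(11) = -6 + (-12) = -18 m/s.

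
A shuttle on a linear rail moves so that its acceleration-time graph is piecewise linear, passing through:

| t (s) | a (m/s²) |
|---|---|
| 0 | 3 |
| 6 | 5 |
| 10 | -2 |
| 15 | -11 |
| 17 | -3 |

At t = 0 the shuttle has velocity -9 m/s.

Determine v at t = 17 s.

-25.5 m/s

Δv equals the area under the a-t graph; then v = v₀ + Δv.
0–6 s: ½(3 + 5)(6) = 24 m/s
6–10 s: ½(5 + -2)(4) = 6 m/s
10–15 s: ½(-2 + -11)(5) = -32.5 m/s
15–17 s: ½(-11 + -3)(2) = -14 m/s
Δv = -16.5 m/s, so v(17) = -9 + (-16.5) = -25.5 m/s.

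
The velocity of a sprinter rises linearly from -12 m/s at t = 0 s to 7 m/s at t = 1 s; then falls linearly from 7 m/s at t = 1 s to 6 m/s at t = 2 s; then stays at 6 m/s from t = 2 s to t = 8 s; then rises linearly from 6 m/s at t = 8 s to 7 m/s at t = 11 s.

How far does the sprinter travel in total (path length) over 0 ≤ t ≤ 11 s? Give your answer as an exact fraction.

2549/38 m

Total distance travelled is ∫|v| dt — sum the magnitudes of each area piece.
0–1 s: v = 0 at t = 12/19 s; triangle areas 72/19 + 49/38 = 193/38 m
1–2 s: |½(7 + 6)(1)| = 6.5 m
2–8 s: |6| × 6 = 36 m
8–11 s: |½(6 + 7)(3)| = 19.5 m
Total distance = 2549/38 m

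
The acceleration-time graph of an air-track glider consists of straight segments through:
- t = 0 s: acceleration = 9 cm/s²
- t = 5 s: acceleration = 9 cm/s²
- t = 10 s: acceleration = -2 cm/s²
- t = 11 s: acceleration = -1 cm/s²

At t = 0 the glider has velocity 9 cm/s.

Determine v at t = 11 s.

Δv equals the area under the a-t graph; then v = v₀ + Δv.
0–5 s: 9 × 5 = 45 cm/s
5–10 s: ½(9 + -2)(5) = 17.5 cm/s
10–11 s: ½(-2 + -1)(1) = -1.5 cm/s
Δv = 61 cm/s, so v(11) = 9 + (61) = 70 cm/s.

70 cm/s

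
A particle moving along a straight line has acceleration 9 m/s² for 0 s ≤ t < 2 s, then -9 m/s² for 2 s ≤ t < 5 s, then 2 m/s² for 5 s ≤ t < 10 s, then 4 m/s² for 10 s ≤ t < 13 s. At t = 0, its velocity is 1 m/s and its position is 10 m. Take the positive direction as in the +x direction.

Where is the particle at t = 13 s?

55.5 m

On each constant-a segment, Δv = aΔt and Δx = v₀Δt + ½aΔt²; chain segment to segment.
0–2 s: v starts 1 m/s; Δx = 1·2 + ½·9·2² = 20 m; v ends 19 m/s.
2–5 s: v starts 19 m/s; Δx = 19·3 + ½·-9·3² = 16.5 m; v ends -8 m/s.
5–10 s: v starts -8 m/s; Δx = -8·5 + ½·2·5² = -15 m; v ends 2 m/s.
10–13 s: v starts 2 m/s; Δx = 2·3 + ½·4·3² = 24 m; v ends 14 m/s.
x(13) = 10 + Σ Δx = 55.5 m.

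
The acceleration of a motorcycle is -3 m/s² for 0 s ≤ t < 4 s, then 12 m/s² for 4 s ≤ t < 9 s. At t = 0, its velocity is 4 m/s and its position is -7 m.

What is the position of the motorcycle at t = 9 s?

95 m

On each constant-a segment, Δv = aΔt and Δx = v₀Δt + ½aΔt²; chain segment to segment.
0–4 s: v starts 4 m/s; Δx = 4·4 + ½·-3·4² = -8 m; v ends -8 m/s.
4–9 s: v starts -8 m/s; Δx = -8·5 + ½·12·5² = 110 m; v ends 52 m/s.
x(9) = -7 + Σ Δx = 95 m.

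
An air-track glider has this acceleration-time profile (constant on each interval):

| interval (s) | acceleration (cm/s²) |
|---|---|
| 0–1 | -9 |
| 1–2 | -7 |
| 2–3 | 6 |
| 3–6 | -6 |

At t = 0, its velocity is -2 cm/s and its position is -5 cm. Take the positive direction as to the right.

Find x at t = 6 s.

On each constant-a segment, Δv = aΔt and Δx = v₀Δt + ½aΔt²; chain segment to segment.
0–1 s: v starts -2 cm/s; Δx = -2·1 + ½·-9·1² = -6.5 cm; v ends -11 cm/s.
1–2 s: v starts -11 cm/s; Δx = -11·1 + ½·-7·1² = -14.5 cm; v ends -18 cm/s.
2–3 s: v starts -18 cm/s; Δx = -18·1 + ½·6·1² = -15 cm; v ends -12 cm/s.
3–6 s: v starts -12 cm/s; Δx = -12·3 + ½·-6·3² = -63 cm; v ends -30 cm/s.
x(6) = -5 + Σ Δx = -104 cm.

-104 cm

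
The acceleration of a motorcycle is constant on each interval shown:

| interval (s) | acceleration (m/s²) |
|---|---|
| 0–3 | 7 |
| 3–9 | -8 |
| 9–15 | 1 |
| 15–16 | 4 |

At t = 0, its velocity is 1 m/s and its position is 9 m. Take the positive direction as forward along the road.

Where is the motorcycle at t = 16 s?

On each constant-a segment, Δv = aΔt and Δx = v₀Δt + ½aΔt²; chain segment to segment.
0–3 s: v starts 1 m/s; Δx = 1·3 + ½·7·3² = 34.5 m; v ends 22 m/s.
3–9 s: v starts 22 m/s; Δx = 22·6 + ½·-8·6² = -12 m; v ends -26 m/s.
9–15 s: v starts -26 m/s; Δx = -26·6 + ½·1·6² = -138 m; v ends -20 m/s.
15–16 s: v starts -20 m/s; Δx = -20·1 + ½·4·1² = -18 m; v ends -16 m/s.
x(16) = 9 + Σ Δx = -124.5 m.

-124.5 m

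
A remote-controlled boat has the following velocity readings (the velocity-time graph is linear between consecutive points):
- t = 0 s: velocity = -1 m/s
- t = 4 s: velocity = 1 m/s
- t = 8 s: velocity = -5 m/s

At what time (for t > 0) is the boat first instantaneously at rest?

v changes sign on 0–4 s (from -1 to 1); the graph is linear there, so v = 0 at t = 0 + (1)·(4 − 0)/(1 − -1) = 2 s.

t = 2 s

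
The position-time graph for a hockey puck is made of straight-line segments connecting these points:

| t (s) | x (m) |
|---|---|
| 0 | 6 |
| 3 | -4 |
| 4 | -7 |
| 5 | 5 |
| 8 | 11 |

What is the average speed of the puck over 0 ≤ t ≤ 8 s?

3.875 m/s

Average speed = (total path length)/(elapsed time); on a piecewise-linear x-t graph the path length is Σ|Δx|.
0–3 s: |Δx| = |-4 − 6| = 10 m
3–4 s: |Δx| = |-7 − -4| = 3 m
4–5 s: |Δx| = |5 − -7| = 12 m
5–8 s: |Δx| = |11 − 5| = 6 m
Total path = 31 m; average speed = 31/8 = 3.875 m/s.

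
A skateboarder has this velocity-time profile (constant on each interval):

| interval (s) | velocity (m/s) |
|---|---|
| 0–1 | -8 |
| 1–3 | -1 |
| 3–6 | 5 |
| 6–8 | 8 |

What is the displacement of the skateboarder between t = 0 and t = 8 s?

21 m

Net displacement equals the area under the velocity-time graph (areas below the axis count negative).
0–1 s: -8 × 1 = -8 m
1–3 s: -1 × 2 = -2 m
3–6 s: 5 × 3 = 15 m
6–8 s: 8 × 2 = 16 m
Net displacement = 21 m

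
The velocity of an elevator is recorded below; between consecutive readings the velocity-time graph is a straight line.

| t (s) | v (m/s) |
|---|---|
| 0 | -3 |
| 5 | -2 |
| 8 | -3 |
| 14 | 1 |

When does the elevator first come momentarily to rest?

v changes sign on 8–14 s (from -3 to 1); the graph is linear there, so v = 0 at t = 8 + (3)·(14 − 8)/(1 − -3) = 12.5 s.

t = 12.5 s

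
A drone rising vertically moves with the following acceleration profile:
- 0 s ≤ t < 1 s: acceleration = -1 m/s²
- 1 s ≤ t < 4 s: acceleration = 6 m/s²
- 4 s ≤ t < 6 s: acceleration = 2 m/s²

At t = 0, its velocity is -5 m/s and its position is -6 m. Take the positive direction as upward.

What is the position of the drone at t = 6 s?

25.5 m

On each constant-a segment, Δv = aΔt and Δx = v₀Δt + ½aΔt²; chain segment to segment.
0–1 s: v starts -5 m/s; Δx = -5·1 + ½·-1·1² = -5.5 m; v ends -6 m/s.
1–4 s: v starts -6 m/s; Δx = -6·3 + ½·6·3² = 9 m; v ends 12 m/s.
4–6 s: v starts 12 m/s; Δx = 12·2 + ½·2·2² = 28 m; v ends 16 m/s.
x(6) = -6 + Σ Δx = 25.5 m.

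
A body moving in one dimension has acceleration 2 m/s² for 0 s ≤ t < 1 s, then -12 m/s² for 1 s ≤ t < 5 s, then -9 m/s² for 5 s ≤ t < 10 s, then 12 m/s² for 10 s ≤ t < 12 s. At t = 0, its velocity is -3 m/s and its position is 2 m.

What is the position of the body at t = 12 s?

-621.5 m

On each constant-a segment, Δv = aΔt and Δx = v₀Δt + ½aΔt²; chain segment to segment.
0–1 s: v starts -3 m/s; Δx = -3·1 + ½·2·1² = -2 m; v ends -1 m/s.
1–5 s: v starts -1 m/s; Δx = -1·4 + ½·-12·4² = -100 m; v ends -49 m/s.
5–10 s: v starts -49 m/s; Δx = -49·5 + ½·-9·5² = -357.5 m; v ends -94 m/s.
10–12 s: v starts -94 m/s; Δx = -94·2 + ½·12·2² = -164 m; v ends -70 m/s.
x(12) = 2 + Σ Δx = -621.5 m.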